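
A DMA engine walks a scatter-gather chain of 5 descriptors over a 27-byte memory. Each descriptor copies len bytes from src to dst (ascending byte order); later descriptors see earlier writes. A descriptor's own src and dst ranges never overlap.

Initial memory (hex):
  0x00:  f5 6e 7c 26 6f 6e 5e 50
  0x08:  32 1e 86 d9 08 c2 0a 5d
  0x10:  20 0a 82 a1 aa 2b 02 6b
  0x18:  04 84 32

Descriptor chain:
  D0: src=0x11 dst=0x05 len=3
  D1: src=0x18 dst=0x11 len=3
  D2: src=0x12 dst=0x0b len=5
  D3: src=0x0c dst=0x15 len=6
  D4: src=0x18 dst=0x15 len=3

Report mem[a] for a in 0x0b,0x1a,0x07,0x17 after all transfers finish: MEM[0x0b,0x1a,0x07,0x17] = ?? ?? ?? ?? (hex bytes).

MEM[0x0b,0x1a,0x07,0x17] = 84 04 a1 04

[0] 0x11->0x05 len=3 : 0a 82 a1
[1] 0x18->0x11 len=3 : 04 84 32
[2] 0x12->0x0b len=5 : 84 32 aa 2b 02
[3] 0x0c->0x15 len=6 : 32 aa 2b 02 20 04
[4] 0x18->0x15 len=3 : 02 20 04
query mem[0x0b]=0x84, mem[0x1a]=0x04, mem[0x07]=0xa1, mem[0x17]=0x04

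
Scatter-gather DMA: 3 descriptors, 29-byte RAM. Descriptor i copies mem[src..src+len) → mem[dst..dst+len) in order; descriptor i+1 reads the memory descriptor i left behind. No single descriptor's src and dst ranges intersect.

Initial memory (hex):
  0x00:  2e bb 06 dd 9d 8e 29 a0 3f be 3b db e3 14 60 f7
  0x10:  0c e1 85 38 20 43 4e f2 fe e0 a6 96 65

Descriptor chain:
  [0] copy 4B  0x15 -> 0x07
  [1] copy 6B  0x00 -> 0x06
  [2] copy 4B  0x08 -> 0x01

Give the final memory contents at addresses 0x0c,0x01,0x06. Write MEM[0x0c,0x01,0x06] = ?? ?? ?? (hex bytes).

#0 dst[0x07+4] := {0x43,0x4e,0xf2,0xfe}
#1 dst[0x06+6] := {0x2e,0xbb,0x06,0xdd,0x9d,0x8e}
#2 dst[0x01+4] := {0x06,0xdd,0x9d,0x8e}
query mem[0x0c]=0xe3, mem[0x01]=0x06, mem[0x06]=0x2e

MEM[0x0c,0x01,0x06] = e3 06 2e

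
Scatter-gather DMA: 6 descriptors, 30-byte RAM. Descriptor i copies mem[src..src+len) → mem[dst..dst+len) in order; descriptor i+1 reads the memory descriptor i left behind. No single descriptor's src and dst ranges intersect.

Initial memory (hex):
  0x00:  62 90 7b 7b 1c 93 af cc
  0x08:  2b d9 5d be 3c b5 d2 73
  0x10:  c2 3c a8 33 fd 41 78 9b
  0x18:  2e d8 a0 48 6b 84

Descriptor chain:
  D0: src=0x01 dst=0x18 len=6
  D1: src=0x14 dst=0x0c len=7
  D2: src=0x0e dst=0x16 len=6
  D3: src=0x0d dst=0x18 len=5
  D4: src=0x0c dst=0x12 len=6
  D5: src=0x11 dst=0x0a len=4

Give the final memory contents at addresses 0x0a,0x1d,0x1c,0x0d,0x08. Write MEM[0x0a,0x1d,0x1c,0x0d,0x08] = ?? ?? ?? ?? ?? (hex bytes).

[0] 0x01->0x18 len=6 : 90 7b 7b 1c 93 af
[1] 0x14->0x0c len=7 : fd 41 78 9b 90 7b 7b
[2] 0x0e->0x16 len=6 : 78 9b 90 7b 7b 33
[3] 0x0d->0x18 len=5 : 41 78 9b 90 7b
[4] 0x0c->0x12 len=6 : fd 41 78 9b 90 7b
[5] 0x11->0x0a len=4 : 7b fd 41 78
query mem[0x0a]=0x7b, mem[0x1d]=0xaf, mem[0x1c]=0x7b, mem[0x0d]=0x78, mem[0x08]=0x2b

MEM[0x0a,0x1d,0x1c,0x0d,0x08] = 7b af 7b 78 2b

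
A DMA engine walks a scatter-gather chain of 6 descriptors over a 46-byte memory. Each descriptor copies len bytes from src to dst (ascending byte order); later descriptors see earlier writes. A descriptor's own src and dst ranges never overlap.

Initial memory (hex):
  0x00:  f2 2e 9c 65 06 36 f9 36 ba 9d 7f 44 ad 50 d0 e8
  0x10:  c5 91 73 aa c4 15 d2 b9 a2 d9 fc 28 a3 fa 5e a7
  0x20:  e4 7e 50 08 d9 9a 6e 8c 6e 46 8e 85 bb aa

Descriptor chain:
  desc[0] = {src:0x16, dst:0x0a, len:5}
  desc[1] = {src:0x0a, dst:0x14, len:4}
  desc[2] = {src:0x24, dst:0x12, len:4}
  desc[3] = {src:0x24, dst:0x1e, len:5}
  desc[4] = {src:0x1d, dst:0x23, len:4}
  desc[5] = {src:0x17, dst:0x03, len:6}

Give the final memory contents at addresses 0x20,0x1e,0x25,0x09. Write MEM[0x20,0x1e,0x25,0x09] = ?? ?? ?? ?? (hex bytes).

#0 dst[0x0a+5] := {0xd2,0xb9,0xa2,0xd9,0xfc}
#1 dst[0x14+4] := {0xd2,0xb9,0xa2,0xd9}
#2 dst[0x12+4] := {0xd9,0x9a,0x6e,0x8c}
#3 dst[0x1e+5] := {0xd9,0x9a,0x6e,0x8c,0x6e}
#4 dst[0x23+4] := {0xfa,0xd9,0x9a,0x6e}
#5 dst[0x03+6] := {0xd9,0xa2,0xd9,0xfc,0x28,0xa3}
query mem[0x20]=0x6e, mem[0x1e]=0xd9, mem[0x25]=0x9a, mem[0x09]=0x9d

MEM[0x20,0x1e,0x25,0x09] = 6e d9 9a 9d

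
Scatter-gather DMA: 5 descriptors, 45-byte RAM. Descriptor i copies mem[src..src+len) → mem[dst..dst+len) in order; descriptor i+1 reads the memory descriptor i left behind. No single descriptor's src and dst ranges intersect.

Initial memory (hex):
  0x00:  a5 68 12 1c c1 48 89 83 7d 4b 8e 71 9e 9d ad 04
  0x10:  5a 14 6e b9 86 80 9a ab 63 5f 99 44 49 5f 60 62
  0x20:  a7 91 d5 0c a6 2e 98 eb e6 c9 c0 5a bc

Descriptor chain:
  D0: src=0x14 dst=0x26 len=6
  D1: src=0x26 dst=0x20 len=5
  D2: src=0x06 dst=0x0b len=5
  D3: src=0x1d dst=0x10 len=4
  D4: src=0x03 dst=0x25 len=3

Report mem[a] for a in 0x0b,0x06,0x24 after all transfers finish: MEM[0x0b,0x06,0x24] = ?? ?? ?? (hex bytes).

D0: mem[0x26..0x2b] <- [86 80 9a ab 63 5f]
D1: mem[0x20..0x24] <- [86 80 9a ab 63]
D2: mem[0x0b..0x0f] <- [89 83 7d 4b 8e]
D3: mem[0x10..0x13] <- [5f 60 62 86]
D4: mem[0x25..0x27] <- [1c c1 48]
query mem[0x0b]=0x89, mem[0x06]=0x89, mem[0x24]=0x63

MEM[0x0b,0x06,0x24] = 89 89 63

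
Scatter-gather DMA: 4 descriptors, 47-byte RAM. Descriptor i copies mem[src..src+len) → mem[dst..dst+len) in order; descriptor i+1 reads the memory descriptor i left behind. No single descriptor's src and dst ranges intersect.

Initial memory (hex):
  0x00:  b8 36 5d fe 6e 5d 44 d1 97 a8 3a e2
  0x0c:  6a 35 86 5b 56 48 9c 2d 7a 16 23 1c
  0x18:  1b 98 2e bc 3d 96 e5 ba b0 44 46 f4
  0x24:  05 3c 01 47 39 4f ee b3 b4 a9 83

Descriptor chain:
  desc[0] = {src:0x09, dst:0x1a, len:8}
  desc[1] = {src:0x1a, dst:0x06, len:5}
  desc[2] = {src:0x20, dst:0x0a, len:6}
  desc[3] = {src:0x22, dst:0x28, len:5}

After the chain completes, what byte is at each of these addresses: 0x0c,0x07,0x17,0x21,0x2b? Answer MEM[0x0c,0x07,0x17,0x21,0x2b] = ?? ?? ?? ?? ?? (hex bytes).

MEM[0x0c,0x07,0x17,0x21,0x2b] = 46 3a 1c 56 3c

  after D0: wrote 8B at 0x1a = a83ae26a35865b56
  after D1: wrote 5B at 0x06 = a83ae26a35
  after D2: wrote 6B at 0x0a = 5b5646f4053c
  after D3: wrote 5B at 0x28 = 46f4053c01
query mem[0x0c]=0x46, mem[0x07]=0x3a, mem[0x17]=0x1c, mem[0x21]=0x56, mem[0x2b]=0x3c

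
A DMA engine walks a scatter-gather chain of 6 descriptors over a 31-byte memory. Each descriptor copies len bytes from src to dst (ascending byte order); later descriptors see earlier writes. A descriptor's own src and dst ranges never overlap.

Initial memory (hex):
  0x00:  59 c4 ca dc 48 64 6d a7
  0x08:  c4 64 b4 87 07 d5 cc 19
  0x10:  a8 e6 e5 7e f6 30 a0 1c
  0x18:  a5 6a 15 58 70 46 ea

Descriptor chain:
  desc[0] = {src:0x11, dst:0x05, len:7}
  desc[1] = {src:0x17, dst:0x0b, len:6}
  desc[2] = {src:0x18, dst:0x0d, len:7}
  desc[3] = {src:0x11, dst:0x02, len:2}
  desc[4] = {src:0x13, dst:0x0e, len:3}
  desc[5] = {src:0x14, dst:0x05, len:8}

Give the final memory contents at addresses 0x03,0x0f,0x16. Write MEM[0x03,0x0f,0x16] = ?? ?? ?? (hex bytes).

[0] 0x11->0x05 len=7 : e6 e5 7e f6 30 a0 1c
[1] 0x17->0x0b len=6 : 1c a5 6a 15 58 70
[2] 0x18->0x0d len=7 : a5 6a 15 58 70 46 ea
[3] 0x11->0x02 len=2 : 70 46
[4] 0x13->0x0e len=3 : ea f6 30
[5] 0x14->0x05 len=8 : f6 30 a0 1c a5 6a 15 58
query mem[0x03]=0x46, mem[0x0f]=0xf6, mem[0x16]=0xa0

MEM[0x03,0x0f,0x16] = 46 f6 a0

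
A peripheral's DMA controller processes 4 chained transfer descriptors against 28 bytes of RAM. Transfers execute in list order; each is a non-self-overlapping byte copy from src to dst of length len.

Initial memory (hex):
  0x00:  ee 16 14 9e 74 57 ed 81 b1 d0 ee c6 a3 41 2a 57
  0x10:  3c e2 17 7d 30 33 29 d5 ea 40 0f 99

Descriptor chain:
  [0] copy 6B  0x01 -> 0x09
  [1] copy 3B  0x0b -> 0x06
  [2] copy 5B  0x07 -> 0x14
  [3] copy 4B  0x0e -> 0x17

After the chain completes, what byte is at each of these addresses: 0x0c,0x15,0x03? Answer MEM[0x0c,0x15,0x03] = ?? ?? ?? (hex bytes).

MEM[0x0c,0x15,0x03] = 74 57 9e

[0] 0x01->0x09 len=6 : 16 14 9e 74 57 ed
[1] 0x0b->0x06 len=3 : 9e 74 57
[2] 0x07->0x14 len=5 : 74 57 16 14 9e
[3] 0x0e->0x17 len=4 : ed 57 3c e2
query mem[0x0c]=0x74, mem[0x15]=0x57, mem[0x03]=0x9e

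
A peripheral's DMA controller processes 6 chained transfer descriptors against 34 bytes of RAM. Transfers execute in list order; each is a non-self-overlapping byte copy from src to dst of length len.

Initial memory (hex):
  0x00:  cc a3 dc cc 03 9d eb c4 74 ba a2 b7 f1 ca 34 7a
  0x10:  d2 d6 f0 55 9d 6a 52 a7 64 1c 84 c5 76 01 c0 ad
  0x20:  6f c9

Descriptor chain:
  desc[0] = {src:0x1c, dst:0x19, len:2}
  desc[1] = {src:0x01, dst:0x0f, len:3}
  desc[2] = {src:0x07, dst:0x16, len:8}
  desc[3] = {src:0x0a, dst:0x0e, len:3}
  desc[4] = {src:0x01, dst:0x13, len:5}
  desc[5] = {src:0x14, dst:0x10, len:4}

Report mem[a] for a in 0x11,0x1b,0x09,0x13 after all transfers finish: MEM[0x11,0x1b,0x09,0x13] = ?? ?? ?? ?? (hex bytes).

MEM[0x11,0x1b,0x09,0x13] = cc f1 ba 9d

#0 dst[0x19+2] := {0x76,0x01}
#1 dst[0x0f+3] := {0xa3,0xdc,0xcc}
#2 dst[0x16+8] := {0xc4,0x74,0xba,0xa2,0xb7,0xf1,0xca,0x34}
#3 dst[0x0e+3] := {0xa2,0xb7,0xf1}
#4 dst[0x13+5] := {0xa3,0xdc,0xcc,0x03,0x9d}
#5 dst[0x10+4] := {0xdc,0xcc,0x03,0x9d}
query mem[0x11]=0xcc, mem[0x1b]=0xf1, mem[0x09]=0xba, mem[0x13]=0x9d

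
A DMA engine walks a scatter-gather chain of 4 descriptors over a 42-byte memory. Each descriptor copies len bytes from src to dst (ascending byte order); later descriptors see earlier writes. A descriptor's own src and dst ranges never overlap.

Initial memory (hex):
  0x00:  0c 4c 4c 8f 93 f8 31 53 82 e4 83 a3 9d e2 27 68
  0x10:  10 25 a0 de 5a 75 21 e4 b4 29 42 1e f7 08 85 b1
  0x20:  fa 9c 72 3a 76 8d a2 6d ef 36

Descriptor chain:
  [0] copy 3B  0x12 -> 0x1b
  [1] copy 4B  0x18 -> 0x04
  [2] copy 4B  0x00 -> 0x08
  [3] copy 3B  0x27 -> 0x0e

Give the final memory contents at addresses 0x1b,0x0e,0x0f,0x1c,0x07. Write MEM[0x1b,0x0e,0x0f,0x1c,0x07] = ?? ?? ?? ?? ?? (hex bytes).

[0] 0x12->0x1b len=3 : a0 de 5a
[1] 0x18->0x04 len=4 : b4 29 42 a0
[2] 0x00->0x08 len=4 : 0c 4c 4c 8f
[3] 0x27->0x0e len=3 : 6d ef 36
query mem[0x1b]=0xa0, mem[0x0e]=0x6d, mem[0x0f]=0xef, mem[0x1c]=0xde, mem[0x07]=0xa0

MEM[0x1b,0x0e,0x0f,0x1c,0x07] = a0 6d ef de a0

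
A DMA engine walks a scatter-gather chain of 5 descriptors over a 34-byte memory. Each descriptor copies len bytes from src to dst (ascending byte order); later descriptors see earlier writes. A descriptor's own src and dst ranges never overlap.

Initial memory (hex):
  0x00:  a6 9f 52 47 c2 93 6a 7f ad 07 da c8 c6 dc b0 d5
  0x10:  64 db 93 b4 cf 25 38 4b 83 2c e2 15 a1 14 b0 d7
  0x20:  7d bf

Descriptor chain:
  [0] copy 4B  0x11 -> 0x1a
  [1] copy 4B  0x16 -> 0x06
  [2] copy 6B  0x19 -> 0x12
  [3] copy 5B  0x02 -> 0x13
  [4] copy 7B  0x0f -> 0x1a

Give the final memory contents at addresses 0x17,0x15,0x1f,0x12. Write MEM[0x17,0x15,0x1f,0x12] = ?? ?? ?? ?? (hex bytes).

#0 dst[0x1a+4] := {0xdb,0x93,0xb4,0xcf}
#1 dst[0x06+4] := {0x38,0x4b,0x83,0x2c}
#2 dst[0x12+6] := {0x2c,0xdb,0x93,0xb4,0xcf,0xb0}
#3 dst[0x13+5] := {0x52,0x47,0xc2,0x93,0x38}
#4 dst[0x1a+7] := {0xd5,0x64,0xdb,0x2c,0x52,0x47,0xc2}
query mem[0x17]=0x38, mem[0x15]=0xc2, mem[0x1f]=0x47, mem[0x12]=0x2c

MEM[0x17,0x15,0x1f,0x12] = 38 c2 47 2c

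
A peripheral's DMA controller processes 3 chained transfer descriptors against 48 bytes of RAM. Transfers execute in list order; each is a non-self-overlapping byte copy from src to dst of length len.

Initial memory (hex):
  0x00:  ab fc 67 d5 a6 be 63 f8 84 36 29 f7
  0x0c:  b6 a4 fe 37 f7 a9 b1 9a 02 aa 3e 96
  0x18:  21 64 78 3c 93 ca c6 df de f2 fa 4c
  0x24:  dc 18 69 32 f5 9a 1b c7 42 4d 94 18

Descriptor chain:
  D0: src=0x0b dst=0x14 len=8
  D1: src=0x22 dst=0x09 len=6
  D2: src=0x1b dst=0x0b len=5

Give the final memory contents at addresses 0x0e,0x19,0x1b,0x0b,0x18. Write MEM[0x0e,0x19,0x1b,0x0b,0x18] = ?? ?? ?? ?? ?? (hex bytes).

[0] 0x0b->0x14 len=8 : f7 b6 a4 fe 37 f7 a9 b1
[1] 0x22->0x09 len=6 : fa 4c dc 18 69 32
[2] 0x1b->0x0b len=5 : b1 93 ca c6 df
query mem[0x0e]=0xc6, mem[0x19]=0xf7, mem[0x1b]=0xb1, mem[0x0b]=0xb1, mem[0x18]=0x37

MEM[0x0e,0x19,0x1b,0x0b,0x18] = c6 f7 b1 b1 37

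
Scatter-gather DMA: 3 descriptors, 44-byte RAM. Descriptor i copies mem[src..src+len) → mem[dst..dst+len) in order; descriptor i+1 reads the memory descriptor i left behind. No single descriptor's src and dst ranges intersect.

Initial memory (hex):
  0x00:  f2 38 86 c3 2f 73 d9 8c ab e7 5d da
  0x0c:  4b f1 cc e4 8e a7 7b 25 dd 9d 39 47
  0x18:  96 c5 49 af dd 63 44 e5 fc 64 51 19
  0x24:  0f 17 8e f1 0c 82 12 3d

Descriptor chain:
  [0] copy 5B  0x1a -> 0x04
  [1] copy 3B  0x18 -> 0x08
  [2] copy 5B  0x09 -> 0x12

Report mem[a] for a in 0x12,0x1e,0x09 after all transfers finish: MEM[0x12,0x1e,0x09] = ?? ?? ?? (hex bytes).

MEM[0x12,0x1e,0x09] = c5 44 c5

[0] 0x1a->0x04 len=5 : 49 af dd 63 44
[1] 0x18->0x08 len=3 : 96 c5 49
[2] 0x09->0x12 len=5 : c5 49 da 4b f1
query mem[0x12]=0xc5, mem[0x1e]=0x44, mem[0x09]=0xc5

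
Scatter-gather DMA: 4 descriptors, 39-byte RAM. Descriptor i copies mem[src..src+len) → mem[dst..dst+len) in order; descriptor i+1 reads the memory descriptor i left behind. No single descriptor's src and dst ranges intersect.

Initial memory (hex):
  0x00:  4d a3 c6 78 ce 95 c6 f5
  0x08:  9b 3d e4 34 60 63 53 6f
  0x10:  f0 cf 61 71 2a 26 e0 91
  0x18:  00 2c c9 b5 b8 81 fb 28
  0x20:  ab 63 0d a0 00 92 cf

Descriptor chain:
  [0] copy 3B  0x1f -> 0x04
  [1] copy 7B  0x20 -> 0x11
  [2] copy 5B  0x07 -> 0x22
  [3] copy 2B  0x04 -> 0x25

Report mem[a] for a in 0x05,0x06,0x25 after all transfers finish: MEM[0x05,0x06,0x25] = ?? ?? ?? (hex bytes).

#0 dst[0x04+3] := {0x28,0xab,0x63}
#1 dst[0x11+7] := {0xab,0x63,0x0d,0xa0,0x00,0x92,0xcf}
#2 dst[0x22+5] := {0xf5,0x9b,0x3d,0xe4,0x34}
#3 dst[0x25+2] := {0x28,0xab}
query mem[0x05]=0xab, mem[0x06]=0x63, mem[0x25]=0x28

MEM[0x05,0x06,0x25] = ab 63 28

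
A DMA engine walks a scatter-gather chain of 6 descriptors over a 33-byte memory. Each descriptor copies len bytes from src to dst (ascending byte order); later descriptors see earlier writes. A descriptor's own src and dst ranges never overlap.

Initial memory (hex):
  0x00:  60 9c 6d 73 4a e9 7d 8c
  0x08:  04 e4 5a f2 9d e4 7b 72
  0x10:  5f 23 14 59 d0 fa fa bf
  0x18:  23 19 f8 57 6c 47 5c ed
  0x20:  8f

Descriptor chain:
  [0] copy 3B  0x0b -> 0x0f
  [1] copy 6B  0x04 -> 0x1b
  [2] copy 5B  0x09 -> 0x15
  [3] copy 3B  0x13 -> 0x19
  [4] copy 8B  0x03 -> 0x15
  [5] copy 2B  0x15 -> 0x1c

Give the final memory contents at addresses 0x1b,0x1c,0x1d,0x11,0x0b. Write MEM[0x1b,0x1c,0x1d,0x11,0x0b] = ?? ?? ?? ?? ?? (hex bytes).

MEM[0x1b,0x1c,0x1d,0x11,0x0b] = e4 73 4a e4 f2

#0 dst[0x0f+3] := {0xf2,0x9d,0xe4}
#1 dst[0x1b+6] := {0x4a,0xe9,0x7d,0x8c,0x04,0xe4}
#2 dst[0x15+5] := {0xe4,0x5a,0xf2,0x9d,0xe4}
#3 dst[0x19+3] := {0x59,0xd0,0xe4}
#4 dst[0x15+8] := {0x73,0x4a,0xe9,0x7d,0x8c,0x04,0xe4,0x5a}
#5 dst[0x1c+2] := {0x73,0x4a}
query mem[0x1b]=0xe4, mem[0x1c]=0x73, mem[0x1d]=0x4a, mem[0x11]=0xe4, mem[0x0b]=0xf2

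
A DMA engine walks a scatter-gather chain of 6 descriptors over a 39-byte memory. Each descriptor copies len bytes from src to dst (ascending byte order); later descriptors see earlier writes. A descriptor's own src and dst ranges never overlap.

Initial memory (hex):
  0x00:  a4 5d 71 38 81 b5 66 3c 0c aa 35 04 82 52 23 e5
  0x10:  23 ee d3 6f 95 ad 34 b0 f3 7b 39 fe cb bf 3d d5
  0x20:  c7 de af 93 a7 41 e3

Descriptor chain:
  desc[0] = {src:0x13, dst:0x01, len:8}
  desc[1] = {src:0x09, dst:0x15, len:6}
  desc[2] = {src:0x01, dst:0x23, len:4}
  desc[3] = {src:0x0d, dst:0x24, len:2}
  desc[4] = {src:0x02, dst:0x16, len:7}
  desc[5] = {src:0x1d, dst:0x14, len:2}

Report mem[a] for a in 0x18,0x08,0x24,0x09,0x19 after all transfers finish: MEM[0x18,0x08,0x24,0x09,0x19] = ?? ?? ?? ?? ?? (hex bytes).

MEM[0x18,0x08,0x24,0x09,0x19] = 34 39 52 aa b0

[0] 0x13->0x01 len=8 : 6f 95 ad 34 b0 f3 7b 39
[1] 0x09->0x15 len=6 : aa 35 04 82 52 23
[2] 0x01->0x23 len=4 : 6f 95 ad 34
[3] 0x0d->0x24 len=2 : 52 23
[4] 0x02->0x16 len=7 : 95 ad 34 b0 f3 7b 39
[5] 0x1d->0x14 len=2 : bf 3d
query mem[0x18]=0x34, mem[0x08]=0x39, mem[0x24]=0x52, mem[0x09]=0xaa, mem[0x19]=0xb0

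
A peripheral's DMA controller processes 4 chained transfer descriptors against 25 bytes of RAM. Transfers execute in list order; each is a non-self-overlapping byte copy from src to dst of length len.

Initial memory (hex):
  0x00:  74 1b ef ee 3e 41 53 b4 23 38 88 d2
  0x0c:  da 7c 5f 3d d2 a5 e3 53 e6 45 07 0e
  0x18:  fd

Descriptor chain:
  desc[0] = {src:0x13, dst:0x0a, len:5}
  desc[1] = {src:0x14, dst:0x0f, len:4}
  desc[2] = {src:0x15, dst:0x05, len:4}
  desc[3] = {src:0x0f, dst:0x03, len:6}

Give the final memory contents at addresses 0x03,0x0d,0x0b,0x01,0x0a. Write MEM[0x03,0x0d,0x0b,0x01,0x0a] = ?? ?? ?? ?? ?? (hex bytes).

  after D0: wrote 5B at 0x0a = 53e645070e
  after D1: wrote 4B at 0x0f = e645070e
  after D2: wrote 4B at 0x05 = 45070efd
  after D3: wrote 6B at 0x03 = e645070e53e6
query mem[0x03]=0xe6, mem[0x0d]=0x07, mem[0x0b]=0xe6, mem[0x01]=0x1b, mem[0x0a]=0x53

MEM[0x03,0x0d,0x0b,0x01,0x0a] = e6 07 e6 1b 53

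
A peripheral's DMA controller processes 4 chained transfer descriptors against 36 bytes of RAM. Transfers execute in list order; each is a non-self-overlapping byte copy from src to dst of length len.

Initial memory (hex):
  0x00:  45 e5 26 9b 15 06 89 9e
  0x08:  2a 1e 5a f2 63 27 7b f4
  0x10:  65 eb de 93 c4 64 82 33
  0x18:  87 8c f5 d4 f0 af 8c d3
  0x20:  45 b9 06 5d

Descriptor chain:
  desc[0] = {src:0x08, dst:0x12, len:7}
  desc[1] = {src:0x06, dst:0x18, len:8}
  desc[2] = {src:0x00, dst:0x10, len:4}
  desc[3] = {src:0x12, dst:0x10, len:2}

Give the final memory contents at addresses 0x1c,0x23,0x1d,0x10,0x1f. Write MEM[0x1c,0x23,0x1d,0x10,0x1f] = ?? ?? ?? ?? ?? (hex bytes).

[0] 0x08->0x12 len=7 : 2a 1e 5a f2 63 27 7b
[1] 0x06->0x18 len=8 : 89 9e 2a 1e 5a f2 63 27
[2] 0x00->0x10 len=4 : 45 e5 26 9b
[3] 0x12->0x10 len=2 : 26 9b
query mem[0x1c]=0x5a, mem[0x23]=0x5d, mem[0x1d]=0xf2, mem[0x10]=0x26, mem[0x1f]=0x27

MEM[0x1c,0x23,0x1d,0x10,0x1f] = 5a 5d f2 26 27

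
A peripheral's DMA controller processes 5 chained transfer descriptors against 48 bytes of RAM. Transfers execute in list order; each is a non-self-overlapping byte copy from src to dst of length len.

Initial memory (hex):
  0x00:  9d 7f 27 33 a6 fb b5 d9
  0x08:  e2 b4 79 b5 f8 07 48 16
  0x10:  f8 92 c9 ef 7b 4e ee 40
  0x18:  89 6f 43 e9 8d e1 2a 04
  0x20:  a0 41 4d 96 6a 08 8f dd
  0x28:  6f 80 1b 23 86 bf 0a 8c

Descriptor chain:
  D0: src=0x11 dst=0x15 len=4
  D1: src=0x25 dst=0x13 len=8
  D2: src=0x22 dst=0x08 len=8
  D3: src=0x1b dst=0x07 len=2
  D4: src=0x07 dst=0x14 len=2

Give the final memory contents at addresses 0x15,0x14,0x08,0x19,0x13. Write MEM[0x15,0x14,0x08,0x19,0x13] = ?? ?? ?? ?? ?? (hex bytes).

  after D0: wrote 4B at 0x15 = 92c9ef7b
  after D1: wrote 8B at 0x13 = 088fdd6f801b2386
  after D2: wrote 8B at 0x08 = 4d966a088fdd6f80
  after D3: wrote 2B at 0x07 = e98d
  after D4: wrote 2B at 0x14 = e98d
query mem[0x15]=0x8d, mem[0x14]=0xe9, mem[0x08]=0x8d, mem[0x19]=0x23, mem[0x13]=0x08

MEM[0x15,0x14,0x08,0x19,0x13] = 8d e9 8d 23 08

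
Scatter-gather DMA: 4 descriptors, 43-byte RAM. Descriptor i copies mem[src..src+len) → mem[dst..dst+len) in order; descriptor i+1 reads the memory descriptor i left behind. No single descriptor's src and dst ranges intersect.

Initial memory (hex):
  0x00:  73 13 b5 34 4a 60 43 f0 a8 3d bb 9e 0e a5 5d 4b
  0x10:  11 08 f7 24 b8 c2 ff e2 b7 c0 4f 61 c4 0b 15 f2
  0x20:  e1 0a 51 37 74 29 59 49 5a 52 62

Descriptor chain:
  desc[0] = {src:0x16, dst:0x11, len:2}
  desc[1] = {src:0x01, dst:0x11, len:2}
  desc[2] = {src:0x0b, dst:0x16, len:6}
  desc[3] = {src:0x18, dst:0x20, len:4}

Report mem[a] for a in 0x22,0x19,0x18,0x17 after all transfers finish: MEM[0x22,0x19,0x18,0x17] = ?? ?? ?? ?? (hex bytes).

  after D0: wrote 2B at 0x11 = ffe2
  after D1: wrote 2B at 0x11 = 13b5
  after D2: wrote 6B at 0x16 = 9e0ea55d4b11
  after D3: wrote 4B at 0x20 = a55d4b11
query mem[0x22]=0x4b, mem[0x19]=0x5d, mem[0x18]=0xa5, mem[0x17]=0x0e

MEM[0x22,0x19,0x18,0x17] = 4b 5d a5 0e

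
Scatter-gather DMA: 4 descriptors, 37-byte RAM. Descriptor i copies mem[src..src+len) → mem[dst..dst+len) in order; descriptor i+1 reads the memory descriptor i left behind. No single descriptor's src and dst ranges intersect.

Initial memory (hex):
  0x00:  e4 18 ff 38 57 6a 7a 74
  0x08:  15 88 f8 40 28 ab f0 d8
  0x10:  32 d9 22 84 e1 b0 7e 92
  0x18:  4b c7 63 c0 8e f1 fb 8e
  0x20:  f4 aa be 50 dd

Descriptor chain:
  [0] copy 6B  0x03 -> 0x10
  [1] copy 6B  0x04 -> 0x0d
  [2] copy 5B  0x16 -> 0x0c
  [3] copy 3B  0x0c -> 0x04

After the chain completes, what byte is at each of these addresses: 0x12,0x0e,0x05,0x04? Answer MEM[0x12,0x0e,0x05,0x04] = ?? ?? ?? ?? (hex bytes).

[0] 0x03->0x10 len=6 : 38 57 6a 7a 74 15
[1] 0x04->0x0d len=6 : 57 6a 7a 74 15 88
[2] 0x16->0x0c len=5 : 7e 92 4b c7 63
[3] 0x0c->0x04 len=3 : 7e 92 4b
query mem[0x12]=0x88, mem[0x0e]=0x4b, mem[0x05]=0x92, mem[0x04]=0x7e

MEM[0x12,0x0e,0x05,0x04] = 88 4b 92 7e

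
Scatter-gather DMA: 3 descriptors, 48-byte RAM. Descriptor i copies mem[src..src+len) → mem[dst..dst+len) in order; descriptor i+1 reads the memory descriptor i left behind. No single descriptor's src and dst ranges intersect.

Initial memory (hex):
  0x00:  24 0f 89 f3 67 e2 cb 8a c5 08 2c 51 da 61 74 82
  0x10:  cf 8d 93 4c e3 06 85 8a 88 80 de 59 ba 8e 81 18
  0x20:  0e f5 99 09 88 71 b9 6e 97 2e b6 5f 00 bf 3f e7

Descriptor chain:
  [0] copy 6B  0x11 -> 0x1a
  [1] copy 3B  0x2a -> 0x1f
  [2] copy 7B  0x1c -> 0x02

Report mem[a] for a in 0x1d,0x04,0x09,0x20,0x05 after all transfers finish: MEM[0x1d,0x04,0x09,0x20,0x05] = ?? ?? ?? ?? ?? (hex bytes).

#0 dst[0x1a+6] := {0x8d,0x93,0x4c,0xe3,0x06,0x85}
#1 dst[0x1f+3] := {0xb6,0x5f,0x00}
#2 dst[0x02+7] := {0x4c,0xe3,0x06,0xb6,0x5f,0x00,0x99}
query mem[0x1d]=0xe3, mem[0x04]=0x06, mem[0x09]=0x08, mem[0x20]=0x5f, mem[0x05]=0xb6

MEM[0x1d,0x04,0x09,0x20,0x05] = e3 06 08 5f b6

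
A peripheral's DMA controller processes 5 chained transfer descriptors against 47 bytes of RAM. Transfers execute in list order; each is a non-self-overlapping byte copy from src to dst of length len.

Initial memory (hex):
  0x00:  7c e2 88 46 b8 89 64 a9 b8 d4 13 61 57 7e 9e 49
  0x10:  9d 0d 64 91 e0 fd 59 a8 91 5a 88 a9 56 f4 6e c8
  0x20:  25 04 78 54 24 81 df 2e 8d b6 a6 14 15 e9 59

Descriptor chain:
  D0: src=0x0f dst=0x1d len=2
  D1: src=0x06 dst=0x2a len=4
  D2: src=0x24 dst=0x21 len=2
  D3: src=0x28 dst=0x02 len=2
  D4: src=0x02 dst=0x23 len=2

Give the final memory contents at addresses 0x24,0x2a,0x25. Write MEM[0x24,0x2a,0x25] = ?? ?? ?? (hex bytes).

MEM[0x24,0x2a,0x25] = b6 64 81

D0: mem[0x1d..0x1e] <- [49 9d]
D1: mem[0x2a..0x2d] <- [64 a9 b8 d4]
D2: mem[0x21..0x22] <- [24 81]
D3: mem[0x02..0x03] <- [8d b6]
D4: mem[0x23..0x24] <- [8d b6]
query mem[0x24]=0xb6, mem[0x2a]=0x64, mem[0x25]=0x81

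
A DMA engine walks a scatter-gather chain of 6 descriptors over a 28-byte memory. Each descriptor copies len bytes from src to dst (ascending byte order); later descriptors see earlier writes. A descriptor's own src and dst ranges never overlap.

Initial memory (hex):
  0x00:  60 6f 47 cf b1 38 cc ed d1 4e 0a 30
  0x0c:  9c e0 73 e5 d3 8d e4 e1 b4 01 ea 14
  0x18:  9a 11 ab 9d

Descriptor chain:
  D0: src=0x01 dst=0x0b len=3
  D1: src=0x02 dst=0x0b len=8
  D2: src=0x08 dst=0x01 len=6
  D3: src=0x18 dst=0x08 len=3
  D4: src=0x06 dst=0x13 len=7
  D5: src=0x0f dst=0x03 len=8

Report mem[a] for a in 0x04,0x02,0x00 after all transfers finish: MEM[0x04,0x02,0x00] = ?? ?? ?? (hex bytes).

D0: mem[0x0b..0x0d] <- [6f 47 cf]
D1: mem[0x0b..0x12] <- [47 cf b1 38 cc ed d1 4e]
D2: mem[0x01..0x06] <- [d1 4e 0a 47 cf b1]
D3: mem[0x08..0x0a] <- [9a 11 ab]
D4: mem[0x13..0x19] <- [b1 ed 9a 11 ab 47 cf]
D5: mem[0x03..0x0a] <- [cc ed d1 4e b1 ed 9a 11]
query mem[0x04]=0xed, mem[0x02]=0x4e, mem[0x00]=0x60

MEM[0x04,0x02,0x00] = ed 4e 60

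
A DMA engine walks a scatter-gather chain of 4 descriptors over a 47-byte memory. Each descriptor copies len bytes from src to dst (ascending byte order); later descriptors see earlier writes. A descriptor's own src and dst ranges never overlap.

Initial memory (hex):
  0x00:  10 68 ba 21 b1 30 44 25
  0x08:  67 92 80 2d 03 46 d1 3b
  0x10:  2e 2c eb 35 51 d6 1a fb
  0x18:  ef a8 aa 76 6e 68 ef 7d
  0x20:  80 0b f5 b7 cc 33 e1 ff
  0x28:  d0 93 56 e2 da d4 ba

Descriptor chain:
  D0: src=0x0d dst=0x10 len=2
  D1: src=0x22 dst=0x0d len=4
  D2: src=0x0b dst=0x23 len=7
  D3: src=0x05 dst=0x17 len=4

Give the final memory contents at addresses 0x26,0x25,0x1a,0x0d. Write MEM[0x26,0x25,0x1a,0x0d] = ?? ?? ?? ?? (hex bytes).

MEM[0x26,0x25,0x1a,0x0d] = b7 f5 67 f5

#0 dst[0x10+2] := {0x46,0xd1}
#1 dst[0x0d+4] := {0xf5,0xb7,0xcc,0x33}
#2 dst[0x23+7] := {0x2d,0x03,0xf5,0xb7,0xcc,0x33,0xd1}
#3 dst[0x17+4] := {0x30,0x44,0x25,0x67}
query mem[0x26]=0xb7, mem[0x25]=0xf5, mem[0x1a]=0x67, mem[0x0d]=0xf5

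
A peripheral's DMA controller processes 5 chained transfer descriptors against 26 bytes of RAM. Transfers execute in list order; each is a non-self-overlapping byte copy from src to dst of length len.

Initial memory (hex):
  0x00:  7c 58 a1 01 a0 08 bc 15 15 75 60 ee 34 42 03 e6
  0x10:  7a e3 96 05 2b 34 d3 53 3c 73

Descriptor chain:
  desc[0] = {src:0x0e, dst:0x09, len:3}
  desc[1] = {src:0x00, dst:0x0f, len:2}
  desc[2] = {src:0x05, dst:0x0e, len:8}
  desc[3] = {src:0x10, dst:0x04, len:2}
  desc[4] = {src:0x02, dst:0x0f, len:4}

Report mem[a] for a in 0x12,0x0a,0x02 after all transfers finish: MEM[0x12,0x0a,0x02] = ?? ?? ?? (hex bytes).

[0] 0x0e->0x09 len=3 : 03 e6 7a
[1] 0x00->0x0f len=2 : 7c 58
[2] 0x05->0x0e len=8 : 08 bc 15 15 03 e6 7a 34
[3] 0x10->0x04 len=2 : 15 15
[4] 0x02->0x0f len=4 : a1 01 15 15
query mem[0x12]=0x15, mem[0x0a]=0xe6, mem[0x02]=0xa1

MEM[0x12,0x0a,0x02] = 15 e6 a1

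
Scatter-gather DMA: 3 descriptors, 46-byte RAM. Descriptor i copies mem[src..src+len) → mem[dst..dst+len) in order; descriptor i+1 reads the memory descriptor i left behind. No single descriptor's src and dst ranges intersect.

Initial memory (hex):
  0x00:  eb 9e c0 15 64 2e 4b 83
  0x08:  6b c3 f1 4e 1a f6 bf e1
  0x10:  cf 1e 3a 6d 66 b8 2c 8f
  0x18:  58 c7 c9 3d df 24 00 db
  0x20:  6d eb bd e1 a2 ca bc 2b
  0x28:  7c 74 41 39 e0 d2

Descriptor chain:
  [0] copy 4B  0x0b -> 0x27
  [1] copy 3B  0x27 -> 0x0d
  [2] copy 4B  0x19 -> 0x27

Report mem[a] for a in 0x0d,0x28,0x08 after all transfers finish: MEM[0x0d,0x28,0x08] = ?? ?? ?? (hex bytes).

#0 dst[0x27+4] := {0x4e,0x1a,0xf6,0xbf}
#1 dst[0x0d+3] := {0x4e,0x1a,0xf6}
#2 dst[0x27+4] := {0xc7,0xc9,0x3d,0xdf}
query mem[0x0d]=0x4e, mem[0x28]=0xc9, mem[0x08]=0x6b

MEM[0x0d,0x28,0x08] = 4e c9 6b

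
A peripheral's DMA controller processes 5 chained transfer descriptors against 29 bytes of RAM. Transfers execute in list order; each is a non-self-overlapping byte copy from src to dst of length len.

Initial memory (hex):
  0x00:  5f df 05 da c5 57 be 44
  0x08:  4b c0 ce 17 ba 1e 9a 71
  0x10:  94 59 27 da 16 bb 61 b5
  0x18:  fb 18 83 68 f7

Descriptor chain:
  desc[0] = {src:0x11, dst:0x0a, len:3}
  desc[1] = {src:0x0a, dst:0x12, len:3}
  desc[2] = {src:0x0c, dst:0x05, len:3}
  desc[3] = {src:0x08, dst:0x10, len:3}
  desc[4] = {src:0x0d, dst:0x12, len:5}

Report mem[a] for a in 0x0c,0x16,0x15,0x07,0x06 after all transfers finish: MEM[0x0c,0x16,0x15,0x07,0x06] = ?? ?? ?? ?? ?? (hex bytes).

MEM[0x0c,0x16,0x15,0x07,0x06] = da c0 4b 9a 1e

  after D0: wrote 3B at 0x0a = 5927da
  after D1: wrote 3B at 0x12 = 5927da
  after D2: wrote 3B at 0x05 = da1e9a
  after D3: wrote 3B at 0x10 = 4bc059
  after D4: wrote 5B at 0x12 = 1e9a714bc0
query mem[0x0c]=0xda, mem[0x16]=0xc0, mem[0x15]=0x4b, mem[0x07]=0x9a, mem[0x06]=0x1e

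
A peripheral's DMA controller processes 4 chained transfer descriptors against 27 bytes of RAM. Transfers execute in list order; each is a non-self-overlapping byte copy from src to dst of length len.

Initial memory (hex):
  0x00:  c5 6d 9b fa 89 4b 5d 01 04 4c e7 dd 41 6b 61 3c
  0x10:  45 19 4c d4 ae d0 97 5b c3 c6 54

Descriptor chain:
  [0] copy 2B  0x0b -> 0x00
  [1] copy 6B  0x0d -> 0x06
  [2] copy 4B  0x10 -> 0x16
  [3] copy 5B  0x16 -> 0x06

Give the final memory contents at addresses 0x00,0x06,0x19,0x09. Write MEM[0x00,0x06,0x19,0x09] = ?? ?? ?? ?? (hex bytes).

MEM[0x00,0x06,0x19,0x09] = dd 45 d4 d4

  after D0: wrote 2B at 0x00 = dd41
  after D1: wrote 6B at 0x06 = 6b613c45194c
  after D2: wrote 4B at 0x16 = 45194cd4
  after D3: wrote 5B at 0x06 = 45194cd454
query mem[0x00]=0xdd, mem[0x06]=0x45, mem[0x19]=0xd4, mem[0x09]=0xd4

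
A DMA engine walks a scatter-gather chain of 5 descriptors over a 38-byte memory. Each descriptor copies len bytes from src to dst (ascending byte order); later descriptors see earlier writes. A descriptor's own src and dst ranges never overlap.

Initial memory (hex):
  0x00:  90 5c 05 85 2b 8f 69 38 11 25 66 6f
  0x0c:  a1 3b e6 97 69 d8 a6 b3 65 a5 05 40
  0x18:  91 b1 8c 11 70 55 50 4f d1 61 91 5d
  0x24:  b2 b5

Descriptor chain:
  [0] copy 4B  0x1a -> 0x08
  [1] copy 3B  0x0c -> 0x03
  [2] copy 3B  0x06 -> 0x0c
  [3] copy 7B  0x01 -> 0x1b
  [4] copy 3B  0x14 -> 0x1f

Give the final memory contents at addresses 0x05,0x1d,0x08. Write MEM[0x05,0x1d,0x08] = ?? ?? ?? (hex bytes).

MEM[0x05,0x1d,0x08] = e6 a1 8c

  after D0: wrote 4B at 0x08 = 8c117055
  after D1: wrote 3B at 0x03 = a13be6
  after D2: wrote 3B at 0x0c = 69388c
  after D3: wrote 7B at 0x1b = 5c05a13be66938
  after D4: wrote 3B at 0x1f = 65a505
query mem[0x05]=0xe6, mem[0x1d]=0xa1, mem[0x08]=0x8c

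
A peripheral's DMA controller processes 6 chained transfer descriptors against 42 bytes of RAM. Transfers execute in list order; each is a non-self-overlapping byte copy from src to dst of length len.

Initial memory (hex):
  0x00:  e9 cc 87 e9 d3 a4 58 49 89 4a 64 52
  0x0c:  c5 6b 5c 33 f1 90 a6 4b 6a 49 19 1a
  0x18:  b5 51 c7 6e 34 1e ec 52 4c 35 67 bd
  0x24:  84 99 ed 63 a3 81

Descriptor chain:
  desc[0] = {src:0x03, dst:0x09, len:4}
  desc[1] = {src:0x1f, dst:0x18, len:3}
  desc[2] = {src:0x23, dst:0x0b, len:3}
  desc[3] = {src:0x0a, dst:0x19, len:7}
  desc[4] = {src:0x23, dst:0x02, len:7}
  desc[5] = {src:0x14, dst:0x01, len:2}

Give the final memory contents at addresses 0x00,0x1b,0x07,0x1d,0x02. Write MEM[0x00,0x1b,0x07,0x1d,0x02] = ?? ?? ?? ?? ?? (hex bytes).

MEM[0x00,0x1b,0x07,0x1d,0x02] = e9 84 a3 5c 49

D0: mem[0x09..0x0c] <- [e9 d3 a4 58]
D1: mem[0x18..0x1a] <- [52 4c 35]
D2: mem[0x0b..0x0d] <- [bd 84 99]
D3: mem[0x19..0x1f] <- [d3 bd 84 99 5c 33 f1]
D4: mem[0x02..0x08] <- [bd 84 99 ed 63 a3 81]
D5: mem[0x01..0x02] <- [6a 49]
query mem[0x00]=0xe9, mem[0x1b]=0x84, mem[0x07]=0xa3, mem[0x1d]=0x5c, mem[0x02]=0x49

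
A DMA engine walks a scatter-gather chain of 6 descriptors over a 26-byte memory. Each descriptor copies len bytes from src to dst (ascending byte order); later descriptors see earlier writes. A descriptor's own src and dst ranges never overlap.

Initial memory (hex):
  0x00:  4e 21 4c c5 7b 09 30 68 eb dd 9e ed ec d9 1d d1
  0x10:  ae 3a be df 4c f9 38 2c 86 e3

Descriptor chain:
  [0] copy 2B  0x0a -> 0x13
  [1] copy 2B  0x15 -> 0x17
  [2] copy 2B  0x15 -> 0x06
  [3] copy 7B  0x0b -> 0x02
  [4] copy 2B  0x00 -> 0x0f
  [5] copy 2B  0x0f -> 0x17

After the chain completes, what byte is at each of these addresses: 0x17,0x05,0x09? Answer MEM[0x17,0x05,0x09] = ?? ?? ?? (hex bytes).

MEM[0x17,0x05,0x09] = 4e 1d dd

#0 dst[0x13+2] := {0x9e,0xed}
#1 dst[0x17+2] := {0xf9,0x38}
#2 dst[0x06+2] := {0xf9,0x38}
#3 dst[0x02+7] := {0xed,0xec,0xd9,0x1d,0xd1,0xae,0x3a}
#4 dst[0x0f+2] := {0x4e,0x21}
#5 dst[0x17+2] := {0x4e,0x21}
query mem[0x17]=0x4e, mem[0x05]=0x1d, mem[0x09]=0xdd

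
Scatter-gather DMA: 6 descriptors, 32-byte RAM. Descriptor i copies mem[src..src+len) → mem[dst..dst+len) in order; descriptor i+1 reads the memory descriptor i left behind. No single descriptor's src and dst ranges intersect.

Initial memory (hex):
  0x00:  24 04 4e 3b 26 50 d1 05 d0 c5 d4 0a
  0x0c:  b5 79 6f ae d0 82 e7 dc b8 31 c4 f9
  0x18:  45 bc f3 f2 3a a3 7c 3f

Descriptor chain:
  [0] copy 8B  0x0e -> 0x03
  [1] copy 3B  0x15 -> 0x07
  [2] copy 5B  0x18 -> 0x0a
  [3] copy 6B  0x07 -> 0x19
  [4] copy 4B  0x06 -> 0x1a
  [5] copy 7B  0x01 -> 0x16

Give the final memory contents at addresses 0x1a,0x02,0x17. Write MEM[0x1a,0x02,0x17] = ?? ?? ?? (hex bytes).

D0: mem[0x03..0x0a] <- [6f ae d0 82 e7 dc b8 31]
D1: mem[0x07..0x09] <- [31 c4 f9]
D2: mem[0x0a..0x0e] <- [45 bc f3 f2 3a]
D3: mem[0x19..0x1e] <- [31 c4 f9 45 bc f3]
D4: mem[0x1a..0x1d] <- [82 31 c4 f9]
D5: mem[0x16..0x1c] <- [04 4e 6f ae d0 82 31]
query mem[0x1a]=0xd0, mem[0x02]=0x4e, mem[0x17]=0x4e

MEM[0x1a,0x02,0x17] = d0 4e 4e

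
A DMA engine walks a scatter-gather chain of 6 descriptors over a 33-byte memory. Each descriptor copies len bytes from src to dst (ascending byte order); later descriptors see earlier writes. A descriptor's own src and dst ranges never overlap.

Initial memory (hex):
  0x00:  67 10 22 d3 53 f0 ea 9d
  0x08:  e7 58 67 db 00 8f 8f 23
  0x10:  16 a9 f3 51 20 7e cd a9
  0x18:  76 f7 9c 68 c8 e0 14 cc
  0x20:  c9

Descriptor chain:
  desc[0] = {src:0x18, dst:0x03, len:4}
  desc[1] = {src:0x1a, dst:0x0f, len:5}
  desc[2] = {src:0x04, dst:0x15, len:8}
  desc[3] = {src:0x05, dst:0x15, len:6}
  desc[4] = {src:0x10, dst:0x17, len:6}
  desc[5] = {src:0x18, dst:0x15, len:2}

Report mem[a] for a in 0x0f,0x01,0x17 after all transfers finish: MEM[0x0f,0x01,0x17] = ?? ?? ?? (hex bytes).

MEM[0x0f,0x01,0x17] = 9c 10 68

D0: mem[0x03..0x06] <- [76 f7 9c 68]
D1: mem[0x0f..0x13] <- [9c 68 c8 e0 14]
D2: mem[0x15..0x1c] <- [f7 9c 68 9d e7 58 67 db]
D3: mem[0x15..0x1a] <- [9c 68 9d e7 58 67]
D4: mem[0x17..0x1c] <- [68 c8 e0 14 20 9c]
D5: mem[0x15..0x16] <- [c8 e0]
query mem[0x0f]=0x9c, mem[0x01]=0x10, mem[0x17]=0x68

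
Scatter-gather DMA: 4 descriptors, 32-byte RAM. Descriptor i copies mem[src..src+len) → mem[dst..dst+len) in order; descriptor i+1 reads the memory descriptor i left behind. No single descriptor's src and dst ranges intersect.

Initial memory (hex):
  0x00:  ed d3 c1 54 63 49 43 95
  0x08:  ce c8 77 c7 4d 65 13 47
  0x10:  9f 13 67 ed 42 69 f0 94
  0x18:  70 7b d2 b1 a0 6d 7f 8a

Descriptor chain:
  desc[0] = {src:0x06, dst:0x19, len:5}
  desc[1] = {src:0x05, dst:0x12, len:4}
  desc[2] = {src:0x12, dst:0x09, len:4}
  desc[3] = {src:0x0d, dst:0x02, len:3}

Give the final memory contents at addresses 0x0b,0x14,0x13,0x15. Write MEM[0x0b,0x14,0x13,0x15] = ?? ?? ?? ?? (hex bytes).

MEM[0x0b,0x14,0x13,0x15] = 95 95 43 ce

#0 dst[0x19+5] := {0x43,0x95,0xce,0xc8,0x77}
#1 dst[0x12+4] := {0x49,0x43,0x95,0xce}
#2 dst[0x09+4] := {0x49,0x43,0x95,0xce}
#3 dst[0x02+3] := {0x65,0x13,0x47}
query mem[0x0b]=0x95, mem[0x14]=0x95, mem[0x13]=0x43, mem[0x15]=0xce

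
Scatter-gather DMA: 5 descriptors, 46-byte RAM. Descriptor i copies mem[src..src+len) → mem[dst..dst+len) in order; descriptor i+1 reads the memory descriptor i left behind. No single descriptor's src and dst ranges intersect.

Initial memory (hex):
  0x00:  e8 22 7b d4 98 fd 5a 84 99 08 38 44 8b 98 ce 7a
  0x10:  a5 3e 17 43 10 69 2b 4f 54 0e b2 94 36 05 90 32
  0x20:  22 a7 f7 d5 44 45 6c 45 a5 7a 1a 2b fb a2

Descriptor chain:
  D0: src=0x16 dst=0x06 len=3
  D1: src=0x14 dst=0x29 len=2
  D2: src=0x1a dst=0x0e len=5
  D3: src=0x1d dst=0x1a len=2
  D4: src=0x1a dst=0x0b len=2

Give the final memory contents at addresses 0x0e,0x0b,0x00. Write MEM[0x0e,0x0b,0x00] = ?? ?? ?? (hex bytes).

MEM[0x0e,0x0b,0x00] = b2 05 e8

#0 dst[0x06+3] := {0x2b,0x4f,0x54}
#1 dst[0x29+2] := {0x10,0x69}
#2 dst[0x0e+5] := {0xb2,0x94,0x36,0x05,0x90}
#3 dst[0x1a+2] := {0x05,0x90}
#4 dst[0x0b+2] := {0x05,0x90}
query mem[0x0e]=0xb2, mem[0x0b]=0x05, mem[0x00]=0xe8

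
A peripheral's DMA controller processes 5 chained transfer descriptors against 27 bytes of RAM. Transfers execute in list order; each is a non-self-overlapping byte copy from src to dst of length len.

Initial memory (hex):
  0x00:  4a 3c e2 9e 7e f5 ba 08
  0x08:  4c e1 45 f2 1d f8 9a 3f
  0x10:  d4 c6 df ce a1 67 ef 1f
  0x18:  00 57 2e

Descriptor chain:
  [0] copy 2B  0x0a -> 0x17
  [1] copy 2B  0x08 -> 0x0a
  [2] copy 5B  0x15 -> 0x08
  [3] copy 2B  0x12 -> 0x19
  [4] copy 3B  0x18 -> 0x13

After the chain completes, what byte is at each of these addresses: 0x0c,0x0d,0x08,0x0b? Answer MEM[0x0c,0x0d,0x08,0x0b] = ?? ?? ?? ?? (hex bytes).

MEM[0x0c,0x0d,0x08,0x0b] = 57 f8 67 f2

  after D0: wrote 2B at 0x17 = 45f2
  after D1: wrote 2B at 0x0a = 4ce1
  after D2: wrote 5B at 0x08 = 67ef45f257
  after D3: wrote 2B at 0x19 = dfce
  after D4: wrote 3B at 0x13 = f2dfce
query mem[0x0c]=0x57, mem[0x0d]=0xf8, mem[0x08]=0x67, mem[0x0b]=0xf2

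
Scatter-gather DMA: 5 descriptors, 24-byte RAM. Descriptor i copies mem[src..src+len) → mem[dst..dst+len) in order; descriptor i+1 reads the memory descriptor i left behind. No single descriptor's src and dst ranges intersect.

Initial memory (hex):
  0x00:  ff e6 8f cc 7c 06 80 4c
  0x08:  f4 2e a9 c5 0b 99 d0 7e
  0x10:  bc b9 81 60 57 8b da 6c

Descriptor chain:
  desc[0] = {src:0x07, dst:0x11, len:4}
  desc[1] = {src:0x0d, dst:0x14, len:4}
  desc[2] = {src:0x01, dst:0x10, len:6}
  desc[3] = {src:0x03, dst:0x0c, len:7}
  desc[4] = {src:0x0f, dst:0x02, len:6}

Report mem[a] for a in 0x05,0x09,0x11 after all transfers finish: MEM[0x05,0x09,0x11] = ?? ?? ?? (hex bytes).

MEM[0x05,0x09,0x11] = 2e 2e f4

D0: mem[0x11..0x14] <- [4c f4 2e a9]
D1: mem[0x14..0x17] <- [99 d0 7e bc]
D2: mem[0x10..0x15] <- [e6 8f cc 7c 06 80]
D3: mem[0x0c..0x12] <- [cc 7c 06 80 4c f4 2e]
D4: mem[0x02..0x07] <- [80 4c f4 2e 7c 06]
query mem[0x05]=0x2e, mem[0x09]=0x2e, mem[0x11]=0xf4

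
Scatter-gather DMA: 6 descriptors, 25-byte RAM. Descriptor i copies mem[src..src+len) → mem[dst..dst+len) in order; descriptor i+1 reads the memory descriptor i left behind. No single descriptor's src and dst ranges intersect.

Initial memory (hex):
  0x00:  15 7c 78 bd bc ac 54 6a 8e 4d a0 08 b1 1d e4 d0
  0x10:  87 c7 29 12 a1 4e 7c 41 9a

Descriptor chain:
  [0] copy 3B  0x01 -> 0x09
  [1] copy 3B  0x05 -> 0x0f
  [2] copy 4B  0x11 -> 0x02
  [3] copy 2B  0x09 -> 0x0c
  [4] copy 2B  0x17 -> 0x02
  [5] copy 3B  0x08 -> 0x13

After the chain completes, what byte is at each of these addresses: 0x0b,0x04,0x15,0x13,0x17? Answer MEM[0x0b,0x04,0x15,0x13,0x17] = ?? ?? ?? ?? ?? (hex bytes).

MEM[0x0b,0x04,0x15,0x13,0x17] = bd 12 78 8e 41

[0] 0x01->0x09 len=3 : 7c 78 bd
[1] 0x05->0x0f len=3 : ac 54 6a
[2] 0x11->0x02 len=4 : 6a 29 12 a1
[3] 0x09->0x0c len=2 : 7c 78
[4] 0x17->0x02 len=2 : 41 9a
[5] 0x08->0x13 len=3 : 8e 7c 78
query mem[0x0b]=0xbd, mem[0x04]=0x12, mem[0x15]=0x78, mem[0x13]=0x8e, mem[0x17]=0x41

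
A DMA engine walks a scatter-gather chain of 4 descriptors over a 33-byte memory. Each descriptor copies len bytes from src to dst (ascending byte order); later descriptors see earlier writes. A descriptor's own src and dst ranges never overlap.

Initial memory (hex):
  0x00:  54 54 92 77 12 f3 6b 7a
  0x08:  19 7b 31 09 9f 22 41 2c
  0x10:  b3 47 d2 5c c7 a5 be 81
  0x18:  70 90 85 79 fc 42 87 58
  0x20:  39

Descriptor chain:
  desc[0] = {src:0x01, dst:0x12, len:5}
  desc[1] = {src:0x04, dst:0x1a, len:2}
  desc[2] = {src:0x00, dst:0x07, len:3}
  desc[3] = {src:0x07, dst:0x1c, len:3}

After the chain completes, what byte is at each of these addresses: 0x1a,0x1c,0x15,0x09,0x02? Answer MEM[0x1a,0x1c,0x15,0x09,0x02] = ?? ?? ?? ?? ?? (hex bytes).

MEM[0x1a,0x1c,0x15,0x09,0x02] = 12 54 12 92 92

D0: mem[0x12..0x16] <- [54 92 77 12 f3]
D1: mem[0x1a..0x1b] <- [12 f3]
D2: mem[0x07..0x09] <- [54 54 92]
D3: mem[0x1c..0x1e] <- [54 54 92]
query mem[0x1a]=0x12, mem[0x1c]=0x54, mem[0x15]=0x12, mem[0x09]=0x92, mem[0x02]=0x92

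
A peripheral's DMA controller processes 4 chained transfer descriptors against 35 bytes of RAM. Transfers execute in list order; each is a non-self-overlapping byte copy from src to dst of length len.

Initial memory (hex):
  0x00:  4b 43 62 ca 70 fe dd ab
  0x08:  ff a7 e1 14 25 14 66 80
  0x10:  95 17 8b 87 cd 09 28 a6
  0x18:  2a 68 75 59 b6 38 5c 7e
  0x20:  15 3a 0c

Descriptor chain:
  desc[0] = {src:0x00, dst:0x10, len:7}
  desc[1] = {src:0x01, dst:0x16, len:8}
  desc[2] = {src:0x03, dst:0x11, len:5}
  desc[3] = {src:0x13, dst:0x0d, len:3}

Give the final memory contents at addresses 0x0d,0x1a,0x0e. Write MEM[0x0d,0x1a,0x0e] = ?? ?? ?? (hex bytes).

MEM[0x0d,0x1a,0x0e] = fe fe dd

#0 dst[0x10+7] := {0x4b,0x43,0x62,0xca,0x70,0xfe,0xdd}
#1 dst[0x16+8] := {0x43,0x62,0xca,0x70,0xfe,0xdd,0xab,0xff}
#2 dst[0x11+5] := {0xca,0x70,0xfe,0xdd,0xab}
#3 dst[0x0d+3] := {0xfe,0xdd,0xab}
query mem[0x0d]=0xfe, mem[0x1a]=0xfe, mem[0x0e]=0xdd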